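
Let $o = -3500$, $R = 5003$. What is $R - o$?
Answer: $8503$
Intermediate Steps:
$R - o = 5003 - -3500 = 5003 + 3500 = 8503$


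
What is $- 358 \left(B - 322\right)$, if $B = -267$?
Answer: $210862$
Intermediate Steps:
$- 358 \left(B - 322\right) = - 358 \left(-267 - 322\right) = \left(-358\right) \left(-589\right) = 210862$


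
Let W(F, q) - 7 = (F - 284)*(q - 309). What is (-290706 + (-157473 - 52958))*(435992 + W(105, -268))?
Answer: -270254163634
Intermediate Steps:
W(F, q) = 7 + (-309 + q)*(-284 + F) (W(F, q) = 7 + (F - 284)*(q - 309) = 7 + (-284 + F)*(-309 + q) = 7 + (-309 + q)*(-284 + F))
(-290706 + (-157473 - 52958))*(435992 + W(105, -268)) = (-290706 + (-157473 - 52958))*(435992 + (87763 - 309*105 - 284*(-268) + 105*(-268))) = (-290706 - 210431)*(435992 + (87763 - 32445 + 76112 - 28140)) = -501137*(435992 + 103290) = -501137*539282 = -270254163634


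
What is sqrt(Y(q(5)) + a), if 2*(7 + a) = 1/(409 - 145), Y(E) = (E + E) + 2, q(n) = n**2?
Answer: sqrt(784113)/132 ≈ 6.7083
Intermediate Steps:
Y(E) = 2 + 2*E (Y(E) = 2*E + 2 = 2 + 2*E)
a = -3695/528 (a = -7 + 1/(2*(409 - 145)) = -7 + (1/2)/264 = -7 + (1/2)*(1/264) = -7 + 1/528 = -3695/528 ≈ -6.9981)
sqrt(Y(q(5)) + a) = sqrt((2 + 2*5**2) - 3695/528) = sqrt((2 + 2*25) - 3695/528) = sqrt((2 + 50) - 3695/528) = sqrt(52 - 3695/528) = sqrt(23761/528) = sqrt(784113)/132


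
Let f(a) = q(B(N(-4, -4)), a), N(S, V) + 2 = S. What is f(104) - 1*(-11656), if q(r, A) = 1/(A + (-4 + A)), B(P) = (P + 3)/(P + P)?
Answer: 2377825/204 ≈ 11656.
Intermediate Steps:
N(S, V) = -2 + S
B(P) = (3 + P)/(2*P) (B(P) = (3 + P)/((2*P)) = (3 + P)*(1/(2*P)) = (3 + P)/(2*P))
q(r, A) = 1/(-4 + 2*A)
f(a) = 1/(2*(-2 + a))
f(104) - 1*(-11656) = 1/(2*(-2 + 104)) - 1*(-11656) = (½)/102 + 11656 = (½)*(1/102) + 11656 = 1/204 + 11656 = 2377825/204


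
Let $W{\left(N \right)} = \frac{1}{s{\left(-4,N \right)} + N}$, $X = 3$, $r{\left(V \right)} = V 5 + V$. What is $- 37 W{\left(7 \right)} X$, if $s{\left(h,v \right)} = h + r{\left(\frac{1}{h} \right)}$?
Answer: $-74$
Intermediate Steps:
$r{\left(V \right)} = 6 V$ ($r{\left(V \right)} = 5 V + V = 6 V$)
$s{\left(h,v \right)} = h + \frac{6}{h}$
$W{\left(N \right)} = \frac{1}{- \frac{11}{2} + N}$ ($W{\left(N \right)} = \frac{1}{\left(-4 + \frac{6}{-4}\right) + N} = \frac{1}{\left(-4 + 6 \left(- \frac{1}{4}\right)\right) + N} = \frac{1}{\left(-4 - \frac{3}{2}\right) + N} = \frac{1}{- \frac{11}{2} + N}$)
$- 37 W{\left(7 \right)} X = - 37 \frac{2}{-11 + 2 \cdot 7} \cdot 3 = - 37 \frac{2}{-11 + 14} \cdot 3 = - 37 \cdot \frac{2}{3} \cdot 3 = - 37 \cdot 2 \cdot \frac{1}{3} \cdot 3 = \left(-37\right) \frac{2}{3} \cdot 3 = \left(- \frac{74}{3}\right) 3 = -74$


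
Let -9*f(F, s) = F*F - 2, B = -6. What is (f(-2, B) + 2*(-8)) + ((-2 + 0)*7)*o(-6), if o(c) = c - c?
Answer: -146/9 ≈ -16.222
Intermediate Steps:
f(F, s) = 2/9 - F²/9 (f(F, s) = -(F*F - 2)/9 = -(F² - 2)/9 = -(-2 + F²)/9 = 2/9 - F²/9)
o(c) = 0
(f(-2, B) + 2*(-8)) + ((-2 + 0)*7)*o(-6) = ((2/9 - ⅑*(-2)²) + 2*(-8)) + ((-2 + 0)*7)*0 = ((2/9 - ⅑*4) - 16) - 2*7*0 = ((2/9 - 4/9) - 16) - 14*0 = (-2/9 - 16) + 0 = -146/9 + 0 = -146/9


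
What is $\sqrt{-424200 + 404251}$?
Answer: $i \sqrt{19949} \approx 141.24 i$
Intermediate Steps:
$\sqrt{-424200 + 404251} = \sqrt{-19949} = i \sqrt{19949}$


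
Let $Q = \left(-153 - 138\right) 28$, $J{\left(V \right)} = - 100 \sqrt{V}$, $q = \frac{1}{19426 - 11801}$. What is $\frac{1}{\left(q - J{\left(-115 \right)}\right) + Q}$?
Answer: $- \frac{473729804875}{3926812106743001} - \frac{5814062500 i \sqrt{115}}{3926812106743001} \approx -0.00012064 - 1.5878 \cdot 10^{-5} i$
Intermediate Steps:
$q = \frac{1}{7625} \approx 0.00013115$
$Q = -8148$ ($Q = \left(-291\right) 28 = -8148$)
$\frac{1}{\left(q - J{\left(-115 \right)}\right) + Q} = \frac{1}{\left(\frac{1}{7625} - - 100 \sqrt{-115}\right) - 8148} = \frac{1}{\left(\frac{1}{7625} - - 100 i \sqrt{115}\right) - 8148} = \frac{1}{\left(\frac{1}{7625} + 100 i \sqrt{115}\right) - 8148} = \frac{1}{- \frac{62128499}{7625} + 100 i \sqrt{115}}$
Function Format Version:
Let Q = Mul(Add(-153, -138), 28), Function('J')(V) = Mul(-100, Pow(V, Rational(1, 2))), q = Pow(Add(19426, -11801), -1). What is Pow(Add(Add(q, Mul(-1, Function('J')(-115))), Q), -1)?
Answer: Add(Rational(-473729804875, 3926812106743001), Mul(Rational(-5814062500, 3926812106743001), I, Pow(115, Rational(1, 2)))) ≈ Add(-0.00012064, Mul(-1.5878e-5, I))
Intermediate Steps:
q = Rational(1, 7625) (q = Pow(7625, -1) = Rational(1, 7625) ≈ 0.00013115)
Q = -8148 (Q = Mul(-291, 28) = -8148)
Pow(Add(Add(q, Mul(-1, Function('J')(-115))), Q), -1) = Pow(Add(Add(Rational(1, 7625), Mul(-1, Mul(-100, Pow(-115, Rational(1, 2))))), -8148), -1) = Pow(Add(Add(Rational(1, 7625), Mul(-1, Mul(-100, Mul(I, Pow(115, Rational(1, 2)))))), -8148), -1) = Pow(Add(Add(Rational(1, 7625), Mul(-1, Mul(-100, I, Pow(115, Rational(1, 2))))), -8148), -1) = Pow(Add(Add(Rational(1, 7625), Mul(100, I, Pow(115, Rational(1, 2)))), -8148), -1) = Pow(Add(Rational(-62128499, 7625), Mul(100, I, Pow(115, Rational(1, 2)))), -1)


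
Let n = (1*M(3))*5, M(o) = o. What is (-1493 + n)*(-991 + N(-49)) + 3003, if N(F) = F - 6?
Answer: 1548991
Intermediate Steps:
n = 15 (n = (1*3)*5 = 3*5 = 15)
N(F) = -6 + F
(-1493 + n)*(-991 + N(-49)) + 3003 = (-1493 + 15)*(-991 + (-6 - 49)) + 3003 = -1478*(-991 - 55) + 3003 = -1478*(-1046) + 3003 = 1545988 + 3003 = 1548991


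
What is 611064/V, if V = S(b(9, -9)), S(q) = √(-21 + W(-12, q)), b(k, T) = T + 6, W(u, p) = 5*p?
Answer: -101844*I ≈ -1.0184e+5*I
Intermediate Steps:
b(k, T) = 6 + T
S(q) = √(-21 + 5*q)
V = 6*I (V = √(-21 + 5*(6 - 9)) = √(-21 + 5*(-3)) = √(-21 - 15) = √(-36) = 6*I ≈ 6.0*I)
611064/V = 611064/((6*I)) = 611064*(-I/6) = -101844*I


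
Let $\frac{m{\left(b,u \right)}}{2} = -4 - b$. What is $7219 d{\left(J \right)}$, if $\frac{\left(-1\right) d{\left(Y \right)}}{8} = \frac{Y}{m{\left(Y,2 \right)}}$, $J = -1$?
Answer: $- \frac{28876}{3} \approx -9625.3$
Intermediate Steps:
$m{\left(b,u \right)} = -8 - 2 b$ ($m{\left(b,u \right)} = 2 \left(-4 - b\right) = -8 - 2 b$)
$d{\left(Y \right)} = - \frac{8 Y}{-8 - 2 Y}$ ($d{\left(Y \right)} = - 8 \frac{Y}{-8 - 2 Y} = - \frac{8 Y}{-8 - 2 Y}$)
$7219 d{\left(J \right)} = 7219 \cdot 4 \left(-1\right) \frac{1}{4 - 1} = 7219 \cdot 4 \left(-1\right) \frac{1}{3} = 7219 \left(- \frac{4}{3}\right) = - \frac{28876}{3}$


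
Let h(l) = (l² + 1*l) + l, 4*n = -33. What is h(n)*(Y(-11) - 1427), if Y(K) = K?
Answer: -593175/8 ≈ -74147.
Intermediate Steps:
n = -33/4 (n = (¼)*(-33) = -33/4 ≈ -8.2500)
h(l) = l² + 2*l (h(l) = (l² + l) + l = (l + l²) + l = l² + 2*l)
h(n)*(Y(-11) - 1427) = (-33*(2 - 33/4)/4)*(-11 - 1427) = -33/4*(-25/4)*(-1438) = (825/16)*(-1438) = -593175/8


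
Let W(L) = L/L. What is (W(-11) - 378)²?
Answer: 142129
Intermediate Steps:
W(L) = 1
(W(-11) - 378)² = (1 - 378)² = (-377)² = 142129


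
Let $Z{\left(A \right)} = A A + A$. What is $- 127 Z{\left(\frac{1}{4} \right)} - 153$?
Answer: $- \frac{3083}{16} \approx -192.69$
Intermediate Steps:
$Z{\left(A \right)} = A + A^{2}$ ($Z{\left(A \right)} = A^{2} + A = A + A^{2}$)
$- 127 Z{\left(\frac{1}{4} \right)} - 153 = - 127 \frac{1 + \frac{1}{4}}{4} - 153 = - 127 \cdot \frac{1}{4} \cdot \frac{5}{4} - 153 = \left(-127\right) \frac{5}{16} - 153 = - \frac{635}{16} - 153 = - \frac{3083}{16}$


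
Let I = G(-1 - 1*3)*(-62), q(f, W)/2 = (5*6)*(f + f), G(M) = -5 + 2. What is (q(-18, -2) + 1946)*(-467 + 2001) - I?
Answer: -328462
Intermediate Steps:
G(M) = -3
q(f, W) = 120*f (q(f, W) = 2*((5*6)*(f + f)) = 2*(30*(2*f)) = 2*(60*f) = 120*f)
I = 186 (I = -3*(-62) = 186)
(q(-18, -2) + 1946)*(-467 + 2001) - I = (120*(-18) + 1946)*(-467 + 2001) - 1*186 = (-2160 + 1946)*1534 - 186 = -214*1534 - 186 = -328276 - 186 = -328462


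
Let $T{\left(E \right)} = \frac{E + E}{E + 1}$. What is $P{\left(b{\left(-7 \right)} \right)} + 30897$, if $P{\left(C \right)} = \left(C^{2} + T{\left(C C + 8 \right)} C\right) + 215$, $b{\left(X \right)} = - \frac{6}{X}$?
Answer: $\frac{242411300}{7791} \approx 31114.0$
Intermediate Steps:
$T{\left(E \right)} = \frac{2 E}{1 + E}$
$P{\left(C \right)} = 215 + C^{2} + \frac{2 C \left(8 + C^{2}\right)}{9 + C^{2}}$ ($P{\left(C \right)} = \left(C^{2} + \frac{2 \left(C C + 8\right)}{1 + \left(C C + 8\right)} C\right) + 215 = \left(C^{2} + \frac{2 \left(C^{2} + 8\right)}{1 + \left(C^{2} + 8\right)} C\right) + 215 = \left(C^{2} + \frac{2 \left(8 + C^{2}\right)}{1 + \left(8 + C^{2}\right)} C\right) + 215 = \left(C^{2} + \frac{2 \left(8 + C^{2}\right)}{9 + C^{2}} C\right) + 215 = \left(C^{2} + \frac{2 C \left(8 + C^{2}\right)}{9 + C^{2}}\right) + 215 = 215 + C^{2} + \frac{2 C \left(8 + C^{2}\right)}{9 + C^{2}}$)
$P{\left(b{\left(-7 \right)} \right)} + 30897 = \frac{\left(9 + \left(- \frac{6}{-7}\right)^{2}\right) \left(215 + \left(- \frac{6}{-7}\right)^{2}\right) + 2 \left(- \frac{6}{-7}\right) \left(8 + \left(- \frac{6}{-7}\right)^{2}\right)}{9 + \left(- \frac{6}{-7}\right)^{2}} + 30897 = \frac{\left(9 + \left(\left(-6\right) \left(- \frac{1}{7}\right)\right)^{2}\right) \left(215 + \left(\left(-6\right) \left(- \frac{1}{7}\right)\right)^{2}\right) + 2 \left(\left(-6\right) \left(- \frac{1}{7}\right)\right) \left(8 + \left(\left(-6\right) \left(- \frac{1}{7}\right)\right)^{2}\right)}{9 + \left(\left(-6\right) \left(- \frac{1}{7}\right)\right)^{2}} + 30897 = \frac{\left(9 + \left(\frac{6}{7}\right)^{2}\right) \left(215 + \left(\frac{6}{7}\right)^{2}\right) + 2 \cdot \frac{6}{7} \left(8 + \left(\frac{6}{7}\right)^{2}\right)}{9 + \left(\frac{6}{7}\right)^{2}} + 30897 = \frac{\left(9 + \frac{36}{49}\right) \left(215 + \frac{36}{49}\right) + 2 \cdot \frac{6}{7} \left(8 + \frac{36}{49}\right)}{9 + \frac{36}{49}} + 30897 = \frac{\frac{477}{49} \cdot \frac{10571}{49} + 2 \cdot \frac{6}{7} \cdot \frac{428}{49}}{\frac{477}{49}} + 30897 = \frac{49 \left(\frac{5042367}{2401} + \frac{5136}{343}\right)}{477} + 30897 = \frac{49}{477} \cdot \frac{5078319}{2401} + 30897 = \frac{1692773}{7791} + 30897 = \frac{242411300}{7791}$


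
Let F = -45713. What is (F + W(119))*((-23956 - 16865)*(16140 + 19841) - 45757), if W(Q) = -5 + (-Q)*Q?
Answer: 87951841514882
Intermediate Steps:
W(Q) = -5 - Q²
(F + W(119))*((-23956 - 16865)*(16140 + 19841) - 45757) = (-45713 + (-5 - 1*119²))*((-23956 - 16865)*(16140 + 19841) - 45757) = (-45713 + (-5 - 1*14161))*(-40821*35981 - 45757) = (-45713 + (-5 - 14161))*(-1468780401 - 45757) = (-45713 - 14166)*(-1468826158) = -59879*(-1468826158) = 87951841514882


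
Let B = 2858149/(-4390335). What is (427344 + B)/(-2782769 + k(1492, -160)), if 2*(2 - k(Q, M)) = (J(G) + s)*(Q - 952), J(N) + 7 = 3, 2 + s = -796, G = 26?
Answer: -1876180462091/11266596216045 ≈ -0.16653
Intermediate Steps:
s = -798 (s = -2 - 796 = -798)
J(N) = -4 (J(N) = -7 + 3 = -4)
B = -2858149/4390335 (B = 2858149*(-1/4390335) = -2858149/4390335 ≈ -0.65101)
k(Q, M) = -381750 + 401*Q (k(Q, M) = 2 - (-4 - 798)*(Q - 952)/2 = 2 - (-401)*(-952 + Q) = 2 - (763504 - 802*Q)/2 = 2 + (-381752 + 401*Q) = -381750 + 401*Q)
(427344 + B)/(-2782769 + k(1492, -160)) = (427344 - 2858149/4390335)/(-2782769 + (-381750 + 401*1492)) = 1876180462091/(4390335*(-2782769 + (-381750 + 598292))) = 1876180462091/(4390335*(-2782769 + 216542)) = (1876180462091/4390335)/(-2566227) = (1876180462091/4390335)*(-1/2566227) = -1876180462091/11266596216045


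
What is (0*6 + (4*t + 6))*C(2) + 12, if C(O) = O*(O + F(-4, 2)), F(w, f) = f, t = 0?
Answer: 60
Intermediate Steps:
C(O) = O*(2 + O) (C(O) = O*(O + 2) = O*(2 + O))
(0*6 + (4*t + 6))*C(2) + 12 = (0*6 + (4*0 + 6))*(2*(2 + 2)) + 12 = (0 + (0 + 6))*(2*4) + 12 = (0 + 6)*8 + 12 = 6*8 + 12 = 48 + 12 = 60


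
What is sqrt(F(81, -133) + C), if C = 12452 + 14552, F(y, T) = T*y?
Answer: sqrt(16231) ≈ 127.40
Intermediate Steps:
C = 27004
sqrt(F(81, -133) + C) = sqrt(-133*81 + 27004) = sqrt(-10773 + 27004) = sqrt(16231)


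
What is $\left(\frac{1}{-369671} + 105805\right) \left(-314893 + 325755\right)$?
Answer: $\frac{424845842152748}{369671} \approx 1.1493 \cdot 10^{9}$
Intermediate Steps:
$\left(\frac{1}{-369671} + 105805\right) \left(-314893 + 325755\right) = \left(- \frac{1}{369671} + 105805\right) 10862 = \frac{39113040154}{369671} \cdot 10862 = \frac{424845842152748}{369671}$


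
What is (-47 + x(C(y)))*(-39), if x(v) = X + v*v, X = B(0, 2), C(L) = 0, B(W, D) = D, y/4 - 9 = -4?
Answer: 1755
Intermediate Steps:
y = 20 (y = 36 + 4*(-4) = 36 - 16 = 20)
X = 2
x(v) = 2 + v**2 (x(v) = 2 + v*v = 2 + v**2)
(-47 + x(C(y)))*(-39) = (-47 + (2 + 0**2))*(-39) = (-47 + (2 + 0))*(-39) = (-47 + 2)*(-39) = -45*(-39) = 1755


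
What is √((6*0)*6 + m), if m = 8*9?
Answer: 6*√2 ≈ 8.4853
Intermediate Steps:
m = 72
√((6*0)*6 + m) = √((6*0)*6 + 72) = √(0*6 + 72) = √(0 + 72) = √72 = 6*√2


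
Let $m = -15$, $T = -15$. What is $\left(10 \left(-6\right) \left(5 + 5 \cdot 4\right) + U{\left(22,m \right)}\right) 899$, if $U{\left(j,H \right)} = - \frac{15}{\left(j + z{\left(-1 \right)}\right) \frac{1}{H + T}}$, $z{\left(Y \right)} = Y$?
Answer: $- \frac{9304650}{7} \approx -1.3292 \cdot 10^{6}$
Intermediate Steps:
$U{\left(j,H \right)} = - \frac{15 \left(-15 + H\right)}{-1 + j}$ ($U{\left(j,H \right)} = - \frac{15}{\left(j - 1\right) \frac{1}{H - 15}} = - \frac{15}{\left(-1 + j\right) \frac{1}{-15 + H}} = - \frac{15}{\frac{1}{-15 + H} \left(-1 + j\right)} = - 15 \frac{-15 + H}{-1 + j} = - \frac{15 \left(-15 + H\right)}{-1 + j}$)
$\left(10 \left(-6\right) \left(5 + 5 \cdot 4\right) + U{\left(22,m \right)}\right) 899 = \left(10 \left(-6\right) \left(5 + 5 \cdot 4\right) + \frac{15 \left(15 - -15\right)}{-1 + 22}\right) 899 = \left(- 60 \left(5 + 20\right) + \frac{15 \left(15 + 15\right)}{21}\right) 899 = \left(\left(-60\right) 25 + 15 \cdot \frac{1}{21} \cdot 30\right) 899 = \left(-1500 + \frac{150}{7}\right) 899 = \left(- \frac{10350}{7}\right) 899 = - \frac{9304650}{7}$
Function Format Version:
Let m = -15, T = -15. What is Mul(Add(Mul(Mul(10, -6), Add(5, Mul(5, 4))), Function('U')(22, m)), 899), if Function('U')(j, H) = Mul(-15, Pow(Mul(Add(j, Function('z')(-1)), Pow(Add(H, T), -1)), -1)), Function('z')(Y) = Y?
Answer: Rational(-9304650, 7) ≈ -1.3292e+6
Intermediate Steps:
Function('U')(j, H) = Mul(-15, Pow(Add(-1, j), -1), Add(-15, H)) (Function('U')(j, H) = Mul(-15, Pow(Mul(Add(j, -1), Pow(Add(H, -15), -1)), -1)) = Mul(-15, Pow(Mul(Add(-1, j), Pow(Add(-15, H), -1)), -1)) = Mul(-15, Pow(Mul(Pow(Add(-15, H), -1), Add(-1, j)), -1)) = Mul(-15, Mul(Pow(Add(-1, j), -1), Add(-15, H))) = Mul(-15, Pow(Add(-1, j), -1), Add(-15, H)))
Mul(Add(Mul(Mul(10, -6), Add(5, Mul(5, 4))), Function('U')(22, m)), 899) = Mul(Add(Mul(Mul(10, -6), Add(5, Mul(5, 4))), Mul(15, Pow(Add(-1, 22), -1), Add(15, Mul(-1, -15)))), 899) = Mul(Add(Mul(-60, Add(5, 20)), Mul(15, Pow(21, -1), Add(15, 15))), 899) = Mul(Add(Mul(-60, 25), Mul(15, Rational(1, 21), 30)), 899) = Mul(Add(-1500, Rational(150, 7)), 899) = Mul(Rational(-10350, 7), 899) = Rational(-9304650, 7)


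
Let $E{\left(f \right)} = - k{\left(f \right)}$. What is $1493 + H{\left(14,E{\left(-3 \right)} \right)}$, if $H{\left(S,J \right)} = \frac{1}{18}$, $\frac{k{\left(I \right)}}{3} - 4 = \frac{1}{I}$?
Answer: $\frac{26875}{18} \approx 1493.1$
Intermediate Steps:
$k{\left(I \right)} = 12 + \frac{3}{I}$
$E{\left(f \right)} = -12 - \frac{3}{f}$ ($E{\left(f \right)} = - (12 + \frac{3}{f}) = -12 - \frac{3}{f}$)
$H{\left(S,J \right)} = \frac{1}{18}$
$1493 + H{\left(14,E{\left(-3 \right)} \right)} = 1493 + \frac{1}{18} = \frac{26875}{18}$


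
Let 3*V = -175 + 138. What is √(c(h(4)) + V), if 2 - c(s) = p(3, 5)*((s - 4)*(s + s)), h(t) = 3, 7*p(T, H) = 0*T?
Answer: I*√93/3 ≈ 3.2146*I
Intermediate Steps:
p(T, H) = 0 (p(T, H) = (0*T)/7 = (⅐)*0 = 0)
V = -37/3 (V = (-175 + 138)/3 = (⅓)*(-37) = -37/3 ≈ -12.333)
c(s) = 2 (c(s) = 2 - 0*(s - 4)*(s + s) = 2 - 0*(-4 + s)*(2*s) = 2 - 0*2*s*(-4 + s) = 2 - 1*0 = 2 + 0 = 2)
√(c(h(4)) + V) = √(2 - 37/3) = √(-31/3) = I*√93/3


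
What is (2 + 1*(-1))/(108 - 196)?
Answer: -1/88 ≈ -0.011364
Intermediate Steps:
(2 + 1*(-1))/(108 - 196) = (2 - 1)/(-88) = 1*(-1/88) = -1/88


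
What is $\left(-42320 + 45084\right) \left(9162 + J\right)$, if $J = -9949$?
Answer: $-2175268$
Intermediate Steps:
$\left(-42320 + 45084\right) \left(9162 + J\right) = \left(-42320 + 45084\right) \left(9162 - 9949\right) = 2764 \left(-787\right) = -2175268$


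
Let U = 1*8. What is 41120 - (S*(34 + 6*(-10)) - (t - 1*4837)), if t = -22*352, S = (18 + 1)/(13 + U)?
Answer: 599813/21 ≈ 28563.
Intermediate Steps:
U = 8
S = 19/21 (S = (18 + 1)/(13 + 8) = 19/21 ≈ 0.90476)
t = -7744
41120 - (S*(34 + 6*(-10)) - (t - 1*4837)) = 41120 - (19*(34 + 6*(-10))/21 - (-7744 - 1*4837)) = 41120 - (19*(34 - 60)/21 - (-7744 - 4837)) = 41120 - ((19/21)*(-26) - 1*(-12581)) = 41120 - (-494/21 + 12581) = 41120 - 1*263707/21 = 41120 - 263707/21 = 599813/21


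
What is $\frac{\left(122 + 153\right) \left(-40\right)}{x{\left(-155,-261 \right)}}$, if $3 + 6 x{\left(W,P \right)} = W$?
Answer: $\frac{33000}{79} \approx 417.72$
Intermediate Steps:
$x{\left(W,P \right)} = - \frac{1}{2} + \frac{W}{6}$
$\frac{\left(122 + 153\right) \left(-40\right)}{x{\left(-155,-261 \right)}} = \frac{\left(122 + 153\right) \left(-40\right)}{- \frac{1}{2} + \frac{1}{6} \left(-155\right)} = \frac{275 \left(-40\right)}{- \frac{1}{2} - \frac{155}{6}} = - \frac{11000}{- \frac{79}{3}} = \left(-11000\right) \left(- \frac{3}{79}\right) = \frac{33000}{79}$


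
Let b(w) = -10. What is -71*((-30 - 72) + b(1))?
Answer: 7952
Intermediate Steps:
-71*((-30 - 72) + b(1)) = -71*((-30 - 72) - 10) = -71*(-102 - 10) = -71*(-112) = 7952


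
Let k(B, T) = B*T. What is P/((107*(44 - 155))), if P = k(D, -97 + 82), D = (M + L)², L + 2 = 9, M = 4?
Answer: 605/3959 ≈ 0.15282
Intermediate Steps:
L = 7 (L = -2 + 9 = 7)
D = 121 (D = (4 + 7)² = 11² = 121)
P = -1815 (P = 121*(-97 + 82) = 121*(-15) = -1815)
P/((107*(44 - 155))) = -1815*1/(107*(44 - 155)) = -1815/(107*(-111)) = -1815/(-11877) = -1815*(-1/11877) = 605/3959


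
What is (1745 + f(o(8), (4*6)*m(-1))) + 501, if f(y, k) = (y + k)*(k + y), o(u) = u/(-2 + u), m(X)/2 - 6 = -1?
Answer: 544390/9 ≈ 60488.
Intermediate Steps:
m(X) = 10 (m(X) = 12 + 2*(-1) = 12 - 2 = 10)
f(y, k) = (k + y)**2 (f(y, k) = (k + y)*(k + y) = (k + y)**2)
(1745 + f(o(8), (4*6)*m(-1))) + 501 = (1745 + ((4*6)*10 + 8/(-2 + 8))**2) + 501 = (1745 + (24*10 + 8/6)**2) + 501 = (1745 + (240 + 8*(1/6))**2) + 501 = (1745 + (240 + 4/3)**2) + 501 = (1745 + (724/3)**2) + 501 = (1745 + 524176/9) + 501 = 539881/9 + 501 = 544390/9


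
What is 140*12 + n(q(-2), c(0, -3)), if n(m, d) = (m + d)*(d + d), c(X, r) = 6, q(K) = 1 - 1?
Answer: 1752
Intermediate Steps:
q(K) = 0
n(m, d) = 2*d*(d + m) (n(m, d) = (d + m)*(2*d) = 2*d*(d + m))
140*12 + n(q(-2), c(0, -3)) = 140*12 + 2*6*(6 + 0) = 1680 + 2*6*6 = 1680 + 72 = 1752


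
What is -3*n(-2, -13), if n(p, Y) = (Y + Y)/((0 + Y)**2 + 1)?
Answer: 39/85 ≈ 0.45882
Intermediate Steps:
n(p, Y) = 2*Y/(1 + Y**2) (n(p, Y) = (2*Y)/(Y**2 + 1) = (2*Y)/(1 + Y**2) = 2*Y/(1 + Y**2))
-3*n(-2, -13) = -6*(-13)/(1 + (-13)**2) = -6*(-13)/(1 + 169) = -6*(-13)/170 = -3*(-13/85) = 39/85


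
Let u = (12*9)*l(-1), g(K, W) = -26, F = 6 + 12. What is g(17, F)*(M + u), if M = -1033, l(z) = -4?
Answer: 38090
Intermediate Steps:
F = 18
u = -432 (u = (12*9)*(-4) = 108*(-4) = -432)
g(17, F)*(M + u) = -26*(-1033 - 432) = -26*(-1465) = 38090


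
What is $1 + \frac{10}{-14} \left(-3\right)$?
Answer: $\frac{22}{7} \approx 3.1429$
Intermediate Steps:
$1 + \frac{10}{-14} \left(-3\right) = 1 + 10 \left(- \frac{1}{14}\right) \left(-3\right) = 1 - - \frac{15}{7} = 1 + \frac{15}{7} = \frac{22}{7}$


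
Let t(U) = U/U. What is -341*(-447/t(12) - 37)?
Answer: 165044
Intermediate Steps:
t(U) = 1
-341*(-447/t(12) - 37) = -341*(-447/1 - 37) = -341*(-447*1 - 37) = -341*(-447 - 37) = -341*(-484) = 165044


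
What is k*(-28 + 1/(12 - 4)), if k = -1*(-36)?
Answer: -2007/2 ≈ -1003.5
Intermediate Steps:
k = 36
k*(-28 + 1/(12 - 4)) = 36*(-28 + 1/(12 - 4)) = 36*(-28 + 1/8) = 36*(-28 + ⅛) = 36*(-223/8) = -2007/2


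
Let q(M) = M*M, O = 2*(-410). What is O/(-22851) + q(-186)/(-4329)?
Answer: -87444824/10991331 ≈ -7.9558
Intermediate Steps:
O = -820
q(M) = M²
O/(-22851) + q(-186)/(-4329) = -820/(-22851) + (-186)²/(-4329) = -820*(-1/22851) + 34596*(-1/4329) = 820/22851 - 3844/481 = -87444824/10991331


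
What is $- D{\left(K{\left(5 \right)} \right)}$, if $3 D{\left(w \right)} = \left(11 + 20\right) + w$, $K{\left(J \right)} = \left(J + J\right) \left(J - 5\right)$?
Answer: $- \frac{31}{3} \approx -10.333$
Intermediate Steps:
$K{\left(J \right)} = 2 J \left(-5 + J\right)$
$D{\left(w \right)} = \frac{31}{3} + \frac{w}{3}$ ($D{\left(w \right)} = \frac{\left(11 + 20\right) + w}{3} = \frac{31 + w}{3} = \frac{31}{3} + \frac{w}{3}$)
$- D{\left(K{\left(5 \right)} \right)} = - (\frac{31}{3} + \frac{2 \cdot 5 \left(-5 + 5\right)}{3}) = - (\frac{31}{3} + \frac{2 \cdot 5 \cdot 0}{3}) = - (\frac{31}{3} + \frac{1}{3} \cdot 0) = - (\frac{31}{3} + 0) = \left(-1\right) \frac{31}{3} = - \frac{31}{3}$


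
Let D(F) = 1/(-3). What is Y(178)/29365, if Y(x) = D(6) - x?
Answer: -107/17619 ≈ -0.0060730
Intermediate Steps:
D(F) = -1/3 (D(F) = 1*(-1/3) = -1/3)
Y(x) = -1/3 - x
Y(178)/29365 = (-1/3 - 1*178)/29365 = (-1/3 - 178)*(1/29365) = -535/3*1/29365 = -107/17619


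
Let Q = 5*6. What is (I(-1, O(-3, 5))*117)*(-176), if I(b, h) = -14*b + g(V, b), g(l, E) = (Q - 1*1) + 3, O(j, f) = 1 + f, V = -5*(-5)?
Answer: -947232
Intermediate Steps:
V = 25
Q = 30
g(l, E) = 32 (g(l, E) = (30 - 1*1) + 3 = (30 - 1) + 3 = 29 + 3 = 32)
I(b, h) = 32 - 14*b (I(b, h) = -14*b + 32 = 32 - 14*b)
(I(-1, O(-3, 5))*117)*(-176) = ((32 - 14*(-1))*117)*(-176) = ((32 + 14)*117)*(-176) = (46*117)*(-176) = 5382*(-176) = -947232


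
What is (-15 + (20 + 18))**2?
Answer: 529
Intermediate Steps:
(-15 + (20 + 18))**2 = (-15 + 38)**2 = 23**2 = 529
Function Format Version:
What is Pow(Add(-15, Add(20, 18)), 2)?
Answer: 529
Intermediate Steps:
Pow(Add(-15, Add(20, 18)), 2) = Pow(Add(-15, 38), 2) = Pow(23, 2) = 529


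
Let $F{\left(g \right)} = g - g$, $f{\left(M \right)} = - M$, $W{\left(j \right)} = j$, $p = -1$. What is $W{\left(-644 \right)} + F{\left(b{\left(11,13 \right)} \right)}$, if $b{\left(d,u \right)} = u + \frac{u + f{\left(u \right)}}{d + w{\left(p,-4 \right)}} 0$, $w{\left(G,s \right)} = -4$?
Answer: $-644$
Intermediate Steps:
$b{\left(d,u \right)} = u$ ($b{\left(d,u \right)} = u + \frac{u - u}{d - 4} \cdot 0 = u + \frac{0}{-4 + d} 0 = u + 0 \cdot 0 = u + 0 = u$)
$F{\left(g \right)} = 0$
$W{\left(-644 \right)} + F{\left(b{\left(11,13 \right)} \right)} = -644 + 0 = -644$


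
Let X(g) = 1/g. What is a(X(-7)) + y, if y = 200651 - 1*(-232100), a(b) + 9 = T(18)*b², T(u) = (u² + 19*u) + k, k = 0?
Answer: 21205024/49 ≈ 4.3276e+5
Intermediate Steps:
T(u) = u² + 19*u (T(u) = (u² + 19*u) + 0 = u² + 19*u)
a(b) = -9 + 666*b² (a(b) = -9 + (18*(19 + 18))*b² = -9 + (18*37)*b² = -9 + 666*b²)
y = 432751 (y = 200651 + 232100 = 432751)
a(X(-7)) + y = (-9 + 666*(1/(-7))²) + 432751 = (-9 + 666*(-⅐)²) + 432751 = (-9 + 666*(1/49)) + 432751 = (-9 + 666/49) + 432751 = 225/49 + 432751 = 21205024/49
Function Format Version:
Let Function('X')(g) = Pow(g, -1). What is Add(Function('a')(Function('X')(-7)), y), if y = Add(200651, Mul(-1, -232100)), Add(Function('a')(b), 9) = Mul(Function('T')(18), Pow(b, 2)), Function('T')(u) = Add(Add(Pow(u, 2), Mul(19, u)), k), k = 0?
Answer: Rational(21205024, 49) ≈ 4.3276e+5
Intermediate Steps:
Function('T')(u) = Add(Pow(u, 2), Mul(19, u)) (Function('T')(u) = Add(Add(Pow(u, 2), Mul(19, u)), 0) = Add(Pow(u, 2), Mul(19, u)))
Function('a')(b) = Add(-9, Mul(666, Pow(b, 2))) (Function('a')(b) = Add(-9, Mul(Mul(18, Add(19, 18)), Pow(b, 2))) = Add(-9, Mul(Mul(18, 37), Pow(b, 2))) = Add(-9, Mul(666, Pow(b, 2))))
y = 432751 (y = Add(200651, 232100) = 432751)
Add(Function('a')(Function('X')(-7)), y) = Add(Add(-9, Mul(666, Pow(Pow(-7, -1), 2))), 432751) = Add(Add(-9, Mul(666, Pow(Rational(-1, 7), 2))), 432751) = Add(Add(-9, Mul(666, Rational(1, 49))), 432751) = Add(Add(-9, Rational(666, 49)), 432751) = Add(Rational(225, 49), 432751) = Rational(21205024, 49)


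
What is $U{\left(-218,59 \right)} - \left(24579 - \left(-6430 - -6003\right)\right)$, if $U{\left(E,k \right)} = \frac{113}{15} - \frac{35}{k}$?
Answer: $- \frac{22124168}{885} \approx -24999.0$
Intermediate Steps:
$U{\left(E,k \right)} = \frac{113}{15} - \frac{35}{k}$ ($U{\left(E,k \right)} = 113 \cdot \frac{1}{15} - \frac{35}{k} = \frac{113}{15} - \frac{35}{k}$)
$U{\left(-218,59 \right)} - \left(24579 - \left(-6430 - -6003\right)\right) = \left(\frac{113}{15} - \frac{35}{59}\right) - \left(24579 - \left(-6430 - -6003\right)\right) = \left(\frac{113}{15} - \frac{35}{59}\right) - \left(24579 - \left(-6430 + 6003\right)\right) = \left(\frac{113}{15} - \frac{35}{59}\right) - \left(24579 - -427\right) = \frac{6142}{885} - \left(24579 + 427\right) = \frac{6142}{885} - 25006 = - \frac{22124168}{885}$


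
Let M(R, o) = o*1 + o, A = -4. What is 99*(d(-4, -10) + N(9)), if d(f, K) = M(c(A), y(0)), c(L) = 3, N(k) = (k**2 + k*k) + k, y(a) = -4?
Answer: 16137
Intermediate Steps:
N(k) = k + 2*k**2 (N(k) = (k**2 + k**2) + k = 2*k**2 + k = k + 2*k**2)
M(R, o) = 2*o (M(R, o) = o + o = 2*o)
d(f, K) = -8 (d(f, K) = 2*(-4) = -8)
99*(d(-4, -10) + N(9)) = 99*(-8 + 9*(1 + 2*9)) = 99*(-8 + 9*(1 + 18)) = 99*(-8 + 9*19) = 99*(-8 + 171) = 99*163 = 16137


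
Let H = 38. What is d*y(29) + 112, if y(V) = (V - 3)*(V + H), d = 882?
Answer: 1536556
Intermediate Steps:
y(V) = (-3 + V)*(38 + V) (y(V) = (V - 3)*(V + 38) = (-3 + V)*(38 + V))
d*y(29) + 112 = 882*(-114 + 29**2 + 35*29) + 112 = 882*(-114 + 841 + 1015) + 112 = 882*1742 + 112 = 1536444 + 112 = 1536556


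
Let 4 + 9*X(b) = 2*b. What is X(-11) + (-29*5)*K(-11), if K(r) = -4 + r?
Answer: 19549/9 ≈ 2172.1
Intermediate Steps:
X(b) = -4/9 + 2*b/9 (X(b) = -4/9 + (2*b)/9 = -4/9 + 2*b/9)
X(-11) + (-29*5)*K(-11) = (-4/9 + (2/9)*(-11)) + (-29*5)*(-4 - 11) = (-4/9 - 22/9) - 145*(-15) = -26/9 + 2175 = 19549/9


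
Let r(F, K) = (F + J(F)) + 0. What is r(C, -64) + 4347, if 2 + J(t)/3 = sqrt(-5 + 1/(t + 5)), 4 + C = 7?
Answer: 4344 + 3*I*sqrt(78)/4 ≈ 4344.0 + 6.6238*I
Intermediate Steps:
C = 3 (C = -4 + 7 = 3)
J(t) = -6 + 3*sqrt(-5 + 1/(5 + t)) (J(t) = -6 + 3*sqrt(-5 + 1/(t + 5)) = -6 + 3*sqrt(-5 + 1/(5 + t)))
r(F, K) = -6 + F + 3*sqrt((-24 - 5*F)/(5 + F)) (r(F, K) = (F + (-6 + 3*sqrt((-24 - 5*F)/(5 + F)))) + 0 = (-6 + F + 3*sqrt((-24 - 5*F)/(5 + F))) + 0 = -6 + F + 3*sqrt((-24 - 5*F)/(5 + F)))
r(C, -64) + 4347 = (-6 + 3 + 3*sqrt((-24 - 5*3)/(5 + 3))) + 4347 = (-6 + 3 + 3*sqrt((-24 - 15)/8)) + 4347 = (-6 + 3 + 3*sqrt((1/8)*(-39))) + 4347 = (-6 + 3 + 3*sqrt(-39/8)) + 4347 = (-6 + 3 + 3*(I*sqrt(78)/4)) + 4347 = (-6 + 3 + 3*I*sqrt(78)/4) + 4347 = (-3 + 3*I*sqrt(78)/4) + 4347 = 4344 + 3*I*sqrt(78)/4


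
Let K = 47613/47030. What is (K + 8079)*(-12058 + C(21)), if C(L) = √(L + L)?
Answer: -2291037984507/23515 + 380002983*√42/47030 ≈ -9.7376e+7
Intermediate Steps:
K = 47613/47030 (K = 47613*(1/47030) = 47613/47030 ≈ 1.0124)
C(L) = √2*√L (C(L) = √(2*L) = √2*√L)
(K + 8079)*(-12058 + C(21)) = (47613/47030 + 8079)*(-12058 + √2*√21) = 380002983*(-12058 + √42)/47030 = -2291037984507/23515 + 380002983*√42/47030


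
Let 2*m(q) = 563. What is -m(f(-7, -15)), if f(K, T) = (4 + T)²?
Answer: -563/2 ≈ -281.50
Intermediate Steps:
m(q) = 563/2 (m(q) = (½)*563 = 563/2)
-m(f(-7, -15)) = -1*563/2 = -563/2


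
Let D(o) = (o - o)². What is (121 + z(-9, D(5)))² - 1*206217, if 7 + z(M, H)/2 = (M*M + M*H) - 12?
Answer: -146192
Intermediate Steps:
D(o) = 0 (D(o) = 0² = 0)
z(M, H) = -38 + 2*M² + 2*H*M (z(M, H) = -14 + 2*((M*M + M*H) - 12) = -14 + 2*((M² + H*M) - 12) = -14 + 2*(-12 + M² + H*M) = -14 + (-24 + 2*M² + 2*H*M) = -38 + 2*M² + 2*H*M)
(121 + z(-9, D(5)))² - 1*206217 = (121 + (-38 + 2*(-9)² + 2*0*(-9)))² - 1*206217 = (121 + (-38 + 2*81 + 0))² - 206217 = (121 + (-38 + 162 + 0))² - 206217 = (121 + 124)² - 206217 = 245² - 206217 = 60025 - 206217 = -146192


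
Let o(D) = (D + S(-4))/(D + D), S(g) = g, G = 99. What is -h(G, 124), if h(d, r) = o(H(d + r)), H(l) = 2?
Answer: ½ ≈ 0.50000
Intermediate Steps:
o(D) = (-4 + D)/(2*D) (o(D) = (D - 4)/(D + D) = (-4 + D)/((2*D)) = (-4 + D)*(1/(2*D)) = (-4 + D)/(2*D))
h(d, r) = -½ (h(d, r) = (½)*(-4 + 2)/2 = (½)*(½)*(-2) = -½)
-h(G, 124) = -1*(-½) = ½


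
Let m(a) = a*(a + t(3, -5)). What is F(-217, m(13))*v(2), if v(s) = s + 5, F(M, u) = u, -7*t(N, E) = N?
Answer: 1144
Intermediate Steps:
t(N, E) = -N/7
m(a) = a*(-3/7 + a) (m(a) = a*(a - ⅐*3) = a*(a - 3/7) = a*(-3/7 + a))
v(s) = 5 + s
F(-217, m(13))*v(2) = ((⅐)*13*(-3 + 7*13))*(5 + 2) = ((⅐)*13*(-3 + 91))*7 = ((⅐)*13*88)*7 = (1144/7)*7 = 1144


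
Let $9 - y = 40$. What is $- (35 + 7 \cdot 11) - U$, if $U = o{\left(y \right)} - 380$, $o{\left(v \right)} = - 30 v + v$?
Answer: $-631$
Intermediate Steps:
$y = -31$ ($y = 9 - 40 = -31$)
$o{\left(v \right)} = - 29 v$
$U = 519$ ($U = \left(-29\right) \left(-31\right) - 380 = 899 - 380 = 519$)
$- (35 + 7 \cdot 11) - U = - (35 + 7 \cdot 11) - 519 = - (35 + 77) - 519 = \left(-1\right) 112 - 519 = -112 - 519 = -631$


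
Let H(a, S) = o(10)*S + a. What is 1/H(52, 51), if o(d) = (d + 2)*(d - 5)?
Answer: 1/3112 ≈ 0.00032134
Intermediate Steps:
o(d) = (-5 + d)*(2 + d) (o(d) = (2 + d)*(-5 + d) = (-5 + d)*(2 + d))
H(a, S) = a + 60*S (H(a, S) = (-10 + 10**2 - 3*10)*S + a = (-10 + 100 - 30)*S + a = 60*S + a = a + 60*S)
1/H(52, 51) = 1/(52 + 60*51) = 1/(52 + 3060) = 1/3112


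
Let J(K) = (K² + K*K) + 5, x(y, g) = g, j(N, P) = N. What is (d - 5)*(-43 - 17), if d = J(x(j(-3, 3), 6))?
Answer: -4320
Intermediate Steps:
J(K) = 5 + 2*K² (J(K) = (K² + K²) + 5 = 2*K² + 5 = 5 + 2*K²)
d = 77 (d = 5 + 2*6² = 5 + 2*36 = 5 + 72 = 77)
(d - 5)*(-43 - 17) = (77 - 5)*(-43 - 17) = 72*(-60) = -4320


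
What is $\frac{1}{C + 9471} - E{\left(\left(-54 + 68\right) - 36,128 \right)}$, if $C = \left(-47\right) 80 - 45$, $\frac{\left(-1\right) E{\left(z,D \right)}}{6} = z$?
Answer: $- \frac{747911}{5666} \approx -132.0$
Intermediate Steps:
$E{\left(z,D \right)} = - 6 z$
$C = -3805$ ($C = -3760 - 45 = -3805$)
$\frac{1}{C + 9471} - E{\left(\left(-54 + 68\right) - 36,128 \right)} = \frac{1}{-3805 + 9471} - - 6 \left(\left(-54 + 68\right) - 36\right) = \frac{1}{5666} - - 6 \left(14 - 36\right) = \frac{1}{5666} - \left(-6\right) \left(-22\right) = \frac{1}{5666} - 132 = - \frac{747911}{5666}$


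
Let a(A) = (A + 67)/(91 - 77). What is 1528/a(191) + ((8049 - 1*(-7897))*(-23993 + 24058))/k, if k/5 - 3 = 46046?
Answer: 519281546/5940321 ≈ 87.416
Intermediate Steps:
k = 230245 (k = 15 + 5*46046 = 15 + 230230 = 230245)
a(A) = 67/14 + A/14 (a(A) = (67 + A)/14 = (67 + A)*(1/14) = 67/14 + A/14)
1528/a(191) + ((8049 - 1*(-7897))*(-23993 + 24058))/k = 1528/(67/14 + (1/14)*191) + ((8049 - 1*(-7897))*(-23993 + 24058))/230245 = 1528/(67/14 + 191/14) + ((8049 + 7897)*65)*(1/230245) = 1528/(129/7) + (15946*65)*(1/230245) = 1528*(7/129) + 1036490*(1/230245) = 10696/129 + 207298/46049 = 519281546/5940321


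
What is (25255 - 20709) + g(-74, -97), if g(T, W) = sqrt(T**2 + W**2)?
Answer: 4546 + sqrt(14885) ≈ 4668.0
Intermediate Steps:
(25255 - 20709) + g(-74, -97) = (25255 - 20709) + sqrt((-74)**2 + (-97)**2) = 4546 + sqrt(5476 + 9409) = 4546 + sqrt(14885)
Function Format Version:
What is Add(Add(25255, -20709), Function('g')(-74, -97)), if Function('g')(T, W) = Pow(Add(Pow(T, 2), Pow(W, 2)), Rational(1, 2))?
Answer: Add(4546, Pow(14885, Rational(1, 2))) ≈ 4668.0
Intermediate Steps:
Add(Add(25255, -20709), Function('g')(-74, -97)) = Add(Add(25255, -20709), Pow(Add(Pow(-74, 2), Pow(-97, 2)), Rational(1, 2))) = Add(4546, Pow(Add(5476, 9409), Rational(1, 2))) = Add(4546, Pow(14885, Rational(1, 2)))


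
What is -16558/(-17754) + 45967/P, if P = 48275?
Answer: 807717784/428537175 ≈ 1.8848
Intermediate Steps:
-16558/(-17754) + 45967/P = -16558/(-17754) + 45967/48275 = -16558*(-1/17754) + 45967*(1/48275) = 8279/8877 + 45967/48275 = 807717784/428537175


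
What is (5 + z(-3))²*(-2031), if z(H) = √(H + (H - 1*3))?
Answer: -32496 - 60930*I ≈ -32496.0 - 60930.0*I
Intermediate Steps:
z(H) = √(-3 + 2*H) (z(H) = √(H + (H - 3)) = √(H + (-3 + H)) = √(-3 + 2*H))
(5 + z(-3))²*(-2031) = (5 + √(-3 + 2*(-3)))²*(-2031) = (5 + √(-3 - 6))²*(-2031) = (5 + √(-9))²*(-2031) = (5 + 3*I)²*(-2031) = -2031*(5 + 3*I)²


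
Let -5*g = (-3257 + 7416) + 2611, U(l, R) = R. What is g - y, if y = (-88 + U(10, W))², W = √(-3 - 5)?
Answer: -9090 + 352*I*√2 ≈ -9090.0 + 497.8*I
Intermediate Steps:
W = 2*I*√2 (W = √(-8) = 2*I*√2 ≈ 2.8284*I)
g = -1354 (g = -((-3257 + 7416) + 2611)/5 = -(4159 + 2611)/5 = -⅕*6770 = -1354)
y = (-88 + 2*I*√2)² ≈ 7736.0 - 497.8*I
g - y = -1354 - (7736 - 352*I*√2) = -1354 + (-7736 + 352*I*√2) = -9090 + 352*I*√2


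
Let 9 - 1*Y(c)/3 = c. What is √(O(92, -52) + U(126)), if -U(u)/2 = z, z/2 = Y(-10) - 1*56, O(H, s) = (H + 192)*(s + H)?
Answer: 2*√2839 ≈ 106.56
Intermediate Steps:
O(H, s) = (192 + H)*(H + s)
Y(c) = 27 - 3*c
z = 2 (z = 2*((27 - 3*(-10)) - 1*56) = 2*((27 + 30) - 56) = 2*(57 - 56) = 2*1 = 2)
U(u) = -4 (U(u) = -2*2 = -4)
√(O(92, -52) + U(126)) = √((92² + 192*92 + 192*(-52) + 92*(-52)) - 4) = √((8464 + 17664 - 9984 - 4784) - 4) = √(11360 - 4) = √11356 = 2*√2839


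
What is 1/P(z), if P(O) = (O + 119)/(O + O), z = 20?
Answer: 40/139 ≈ 0.28777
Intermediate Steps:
P(O) = (119 + O)/(2*O) (P(O) = (119 + O)/((2*O)) = (119 + O)*(1/(2*O)) = (119 + O)/(2*O))
1/P(z) = 1/((½)*(119 + 20)/20) = 1/((½)*(1/20)*139) = 1/(139/40) = 40/139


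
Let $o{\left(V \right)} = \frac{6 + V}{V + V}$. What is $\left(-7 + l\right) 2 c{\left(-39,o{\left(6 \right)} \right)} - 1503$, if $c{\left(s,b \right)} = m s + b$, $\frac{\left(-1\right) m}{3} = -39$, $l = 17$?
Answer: $-92743$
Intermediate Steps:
$m = 117$ ($m = \left(-3\right) \left(-39\right) = 117$)
$o{\left(V \right)} = \frac{6 + V}{2 V}$
$c{\left(s,b \right)} = b + 117 s$ ($c{\left(s,b \right)} = 117 s + b = b + 117 s$)
$\left(-7 + l\right) 2 c{\left(-39,o{\left(6 \right)} \right)} - 1503 = \left(-7 + 17\right) 2 \left(\frac{6 + 6}{2 \cdot 6} + 117 \left(-39\right)\right) - 1503 = 10 \cdot 2 \left(\frac{1}{2} \cdot \frac{1}{6} \cdot 12 - 4563\right) - 1503 = 20 \left(1 - 4563\right) - 1503 = 20 \left(-4562\right) - 1503 = -91240 - 1503 = -92743$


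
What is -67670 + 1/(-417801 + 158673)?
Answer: -17535191761/259128 ≈ -67670.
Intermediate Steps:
-67670 + 1/(-417801 + 158673) = -67670 + 1/(-259128) = -67670 - 1/259128 = -17535191761/259128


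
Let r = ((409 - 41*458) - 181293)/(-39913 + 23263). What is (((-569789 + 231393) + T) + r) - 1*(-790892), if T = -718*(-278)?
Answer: 1809610777/2775 ≈ 6.5211e+5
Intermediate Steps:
r = 33277/2775 (r = ((409 - 18778) - 181293)/(-16650) = (-18369 - 181293)*(-1/16650) = -199662*(-1/16650) = 33277/2775 ≈ 11.992)
T = 199604
(((-569789 + 231393) + T) + r) - 1*(-790892) = (((-569789 + 231393) + 199604) + 33277/2775) - 1*(-790892) = ((-338396 + 199604) + 33277/2775) + 790892 = (-138792 + 33277/2775) + 790892 = -385114523/2775 + 790892 = 1809610777/2775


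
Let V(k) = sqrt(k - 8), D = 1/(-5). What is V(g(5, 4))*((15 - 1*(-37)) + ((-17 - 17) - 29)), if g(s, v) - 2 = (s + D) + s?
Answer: -11*sqrt(95)/5 ≈ -21.443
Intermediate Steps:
D = -1/5 ≈ -0.20000
g(s, v) = 9/5 + 2*s (g(s, v) = 2 + ((s - 1/5) + s) = 2 + ((-1/5 + s) + s) = 2 + (-1/5 + 2*s) = 9/5 + 2*s)
V(k) = sqrt(-8 + k)
V(g(5, 4))*((15 - 1*(-37)) + ((-17 - 17) - 29)) = sqrt(-8 + (9/5 + 2*5))*((15 - 1*(-37)) + ((-17 - 17) - 29)) = sqrt(-8 + (9/5 + 10))*((15 + 37) + (-34 - 29)) = sqrt(-8 + 59/5)*(52 - 63) = sqrt(19/5)*(-11) = (sqrt(95)/5)*(-11) = -11*sqrt(95)/5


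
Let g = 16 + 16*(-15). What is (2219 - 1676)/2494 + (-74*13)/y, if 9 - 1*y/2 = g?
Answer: -1073095/581102 ≈ -1.8467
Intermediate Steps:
g = -224 (g = 16 - 240 = -224)
y = 466 (y = 18 - 2*(-224) = 18 + 448 = 466)
(2219 - 1676)/2494 + (-74*13)/y = (2219 - 1676)/2494 - 74*13/466 = 543*(1/2494) - 962*1/466 = 543/2494 - 481/233 = -1073095/581102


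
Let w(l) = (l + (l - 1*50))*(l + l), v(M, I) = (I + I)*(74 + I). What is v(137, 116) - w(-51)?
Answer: 28576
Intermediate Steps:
v(M, I) = 2*I*(74 + I) (v(M, I) = (2*I)*(74 + I) = 2*I*(74 + I))
w(l) = 2*l*(-50 + 2*l) (w(l) = (l + (l - 50))*(2*l) = (l + (-50 + l))*(2*l) = (-50 + 2*l)*(2*l) = 2*l*(-50 + 2*l))
v(137, 116) - w(-51) = 2*116*(74 + 116) - 4*(-51)*(-25 - 51) = 2*116*190 - 4*(-51)*(-76) = 44080 - 1*15504 = 44080 - 15504 = 28576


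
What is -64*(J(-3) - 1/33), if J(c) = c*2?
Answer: 12736/33 ≈ 385.94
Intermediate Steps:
J(c) = 2*c
-64*(J(-3) - 1/33) = -64*(2*(-3) - 1/33) = -64*(-6 - 1*1/33) = -64*(-6 - 1/33) = -64*(-199/33) = 12736/33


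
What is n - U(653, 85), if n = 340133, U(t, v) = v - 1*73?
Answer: 340121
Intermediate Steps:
U(t, v) = -73 + v (U(t, v) = v - 73 = -73 + v)
n - U(653, 85) = 340133 - (-73 + 85) = 340133 - 1*12 = 340133 - 12 = 340121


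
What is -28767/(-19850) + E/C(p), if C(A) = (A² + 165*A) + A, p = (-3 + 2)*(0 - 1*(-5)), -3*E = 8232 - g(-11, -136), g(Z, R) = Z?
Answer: 46619171/9587550 ≈ 4.8625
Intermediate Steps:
E = -8243/3 (E = -(8232 - 1*(-11))/3 = -(8232 + 11)/3 = -⅓*8243 = -8243/3 ≈ -2747.7)
p = -5 (p = -(0 + 5) = -1*5 = -5)
C(A) = A² + 166*A
-28767/(-19850) + E/C(p) = -28767/(-19850) - 8243*(-1/(5*(166 - 5)))/3 = -28767*(-1/19850) - 8243/(3*((-5*161))) = 28767/19850 - 8243/3/(-805) = 28767/19850 - 8243/3*(-1/805) = 28767/19850 + 8243/2415 = 46619171/9587550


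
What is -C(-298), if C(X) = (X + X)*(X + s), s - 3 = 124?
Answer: -101916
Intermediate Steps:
s = 127 (s = 3 + 124 = 127)
C(X) = 2*X*(127 + X) (C(X) = (X + X)*(X + 127) = (2*X)*(127 + X) = 2*X*(127 + X))
-C(-298) = -2*(-298)*(127 - 298) = -2*(-298)*(-171) = -1*101916 = -101916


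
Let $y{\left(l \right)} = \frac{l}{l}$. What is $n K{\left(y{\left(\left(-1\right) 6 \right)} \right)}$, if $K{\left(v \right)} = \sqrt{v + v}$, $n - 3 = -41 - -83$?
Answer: $45 \sqrt{2} \approx 63.64$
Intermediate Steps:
$y{\left(l \right)} = 1$
$n = 45$ ($n = 3 - -42 = 3 + \left(-41 + 83\right) = 3 + 42 = 45$)
$K{\left(v \right)} = \sqrt{2} \sqrt{v}$ ($K{\left(v \right)} = \sqrt{2 v} = \sqrt{2} \sqrt{v}$)
$n K{\left(y{\left(\left(-1\right) 6 \right)} \right)} = 45 \sqrt{2} \sqrt{1} = 45 \sqrt{2} \cdot 1 = 45 \sqrt{2}$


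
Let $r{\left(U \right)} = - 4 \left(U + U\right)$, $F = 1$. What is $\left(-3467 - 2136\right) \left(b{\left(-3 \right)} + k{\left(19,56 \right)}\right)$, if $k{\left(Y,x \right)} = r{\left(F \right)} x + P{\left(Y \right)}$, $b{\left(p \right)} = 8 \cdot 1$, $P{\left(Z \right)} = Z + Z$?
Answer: $2252406$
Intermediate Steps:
$r{\left(U \right)} = - 8 U$ ($r{\left(U \right)} = - 4 \cdot 2 U = - 8 U$)
$P{\left(Z \right)} = 2 Z$
$b{\left(p \right)} = 8$
$k{\left(Y,x \right)} = - 8 x + 2 Y$ ($k{\left(Y,x \right)} = \left(-8\right) 1 x + 2 Y = - 8 x + 2 Y$)
$\left(-3467 - 2136\right) \left(b{\left(-3 \right)} + k{\left(19,56 \right)}\right) = \left(-3467 - 2136\right) \left(8 + \left(\left(-8\right) 56 + 2 \cdot 19\right)\right) = - 5603 \left(8 + \left(-448 + 38\right)\right) = - 5603 \left(8 - 410\right) = \left(-5603\right) \left(-402\right) = 2252406$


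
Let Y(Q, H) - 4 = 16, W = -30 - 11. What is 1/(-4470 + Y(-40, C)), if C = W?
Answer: -1/4450 ≈ -0.00022472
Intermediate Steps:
W = -41
C = -41
Y(Q, H) = 20 (Y(Q, H) = 4 + 16 = 20)
1/(-4470 + Y(-40, C)) = 1/(-4470 + 20) = 1/(-4450) = -1/4450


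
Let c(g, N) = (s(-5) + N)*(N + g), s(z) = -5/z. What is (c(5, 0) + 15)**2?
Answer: 400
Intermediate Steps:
c(g, N) = (1 + N)*(N + g) (c(g, N) = (-5/(-5) + N)*(N + g) = (-5*(-1/5) + N)*(N + g) = (1 + N)*(N + g))
(c(5, 0) + 15)**2 = ((0 + 5 + 0**2 + 0*5) + 15)**2 = ((0 + 5 + 0 + 0) + 15)**2 = (5 + 15)**2 = 20**2 = 400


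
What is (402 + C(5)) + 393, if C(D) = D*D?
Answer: 820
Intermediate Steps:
C(D) = D²
(402 + C(5)) + 393 = (402 + 5²) + 393 = (402 + 25) + 393 = 427 + 393 = 820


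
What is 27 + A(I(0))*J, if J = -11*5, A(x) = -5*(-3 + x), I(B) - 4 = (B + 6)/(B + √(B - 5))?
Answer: 302 - 330*I*√5 ≈ 302.0 - 737.9*I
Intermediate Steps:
I(B) = 4 + (6 + B)/(B + √(-5 + B)) (I(B) = 4 + (B + 6)/(B + √(B - 5)) = 4 + (6 + B)/(B + √(-5 + B)))
A(x) = 15 - 5*x
J = -55
27 + A(I(0))*J = 27 + (15 - 5*(6 + 4*√(-5 + 0) + 5*0)/(0 + √(-5 + 0)))*(-55) = 27 + (15 - 5*(6 + 4*√(-5) + 0)/(0 + √(-5)))*(-55) = 27 + (15 - 5*(6 + 4*(I*√5) + 0)/(0 + I*√5))*(-55) = 27 + (15 - 5*(6 + 4*I*√5 + 0)/(I*√5))*(-55) = 27 + (15 - 5*(-I*√5/5)*(6 + 4*I*√5))*(-55) = 27 + (15 - (-1)*I*√5*(6 + 4*I*√5))*(-55) = 27 + (15 + I*√5*(6 + 4*I*√5))*(-55) = 27 + (-825 - 55*I*√5*(6 + 4*I*√5)) = -798 - 55*I*√5*(6 + 4*I*√5)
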